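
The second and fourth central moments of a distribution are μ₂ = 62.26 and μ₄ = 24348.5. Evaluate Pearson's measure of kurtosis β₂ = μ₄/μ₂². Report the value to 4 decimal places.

6.2814

μ₂² = 62.26² = 3876.30760
μ₄/μ₂² = 24348.5 / 3876.30760 = 6.28136
β₂ ≈ 6.2814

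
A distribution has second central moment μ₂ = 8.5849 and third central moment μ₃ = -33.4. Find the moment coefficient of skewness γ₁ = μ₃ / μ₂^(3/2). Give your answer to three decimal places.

-1.328

σ = √μ₂ = √8.5849 = 2.93000
σ³ = μ₂^(3/2) = 25.15376
γ₁ = μ₃/σ³ = -33.4 / 25.15376 ≈ -1.328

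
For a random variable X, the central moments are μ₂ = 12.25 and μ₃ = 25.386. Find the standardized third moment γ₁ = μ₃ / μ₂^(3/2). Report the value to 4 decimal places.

0.5921

σ = √μ₂ = √12.25 = 3.50000
σ³ = μ₂^(3/2) = 42.87500
γ₁ = μ₃/σ³ = 25.386 / 42.87500 ≈ 0.5921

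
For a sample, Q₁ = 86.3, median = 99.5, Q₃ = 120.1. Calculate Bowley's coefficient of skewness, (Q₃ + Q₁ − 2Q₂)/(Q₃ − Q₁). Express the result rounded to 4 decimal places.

0.2189

numerator: Q₃ + Q₁ − 2Q₂ = 120.1 + 86.3 − 2×99.5 = 7.4000
denominator: Q₃ − Q₁ = 120.1 − 86.3 = 33.8000
Bowley skewness = 7.4000 / 33.8000 ≈ 0.2189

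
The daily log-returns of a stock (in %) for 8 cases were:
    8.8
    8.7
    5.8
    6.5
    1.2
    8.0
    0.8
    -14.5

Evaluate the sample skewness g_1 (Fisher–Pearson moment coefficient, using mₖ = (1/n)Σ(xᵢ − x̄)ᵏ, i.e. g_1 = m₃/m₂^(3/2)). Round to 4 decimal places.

-1.6164

x̄ = (8.8 + 8.7 + 5.8 + 6.5 + 1.2 + 8.0 + 0.8 - 14.5) / 8 = 3.1625
deviations (xᵢ − x̄): 5.6375, 5.5375, 2.6375, 3.3375, -1.9625, 4.8375, -2.3625, -17.6625
Σ(xᵢ − x̄)² = 425.3388 ⇒ m₂ = 425.3388/8 = 53.16734
Σ(xᵢ − x̄)³ = -5013.1100 ⇒ m₃ = -5013.1100/8 = -626.63875
m₂^(3/2) = 53.16734^(1.5) = 387.67469
g_1 = m₃ / m₂^(3/2) = -626.63875 / 387.67469 ≈ -1.6164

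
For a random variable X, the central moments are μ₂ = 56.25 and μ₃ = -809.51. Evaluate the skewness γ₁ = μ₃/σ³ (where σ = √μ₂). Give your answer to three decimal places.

σ = √μ₂ = √56.25 = 7.50000
σ³ = μ₂^(3/2) = 421.87500
γ₁ = μ₃/σ³ = -809.51 / 421.87500 ≈ -1.919

-1.919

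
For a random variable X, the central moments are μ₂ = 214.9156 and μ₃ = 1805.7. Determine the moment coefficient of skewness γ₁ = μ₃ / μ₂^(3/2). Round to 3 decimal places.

0.573

σ = √μ₂ = √214.9156 = 14.66000
σ³ = μ₂^(3/2) = 3150.66270
γ₁ = μ₃/σ³ = 1805.7 / 3150.66270 ≈ 0.573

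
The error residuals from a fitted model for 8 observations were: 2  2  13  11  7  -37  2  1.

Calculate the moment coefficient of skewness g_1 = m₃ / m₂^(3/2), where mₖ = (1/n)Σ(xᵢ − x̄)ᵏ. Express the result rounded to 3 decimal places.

-1.878

x̄ = (2 + 2 + 13 + 11 + 7 - 37 + 2 + 1) / 8 = 0.1250
deviations (xᵢ − x̄): 1.8750, 1.8750, 12.8750, 10.8750, 6.8750, -37.1250, 1.8750, 0.8750
Σ(xᵢ − x̄)² = 1720.8750 ⇒ m₂ = 1720.8750/8 = 215.10938
Σ(xᵢ − x̄)³ = -47402.3438 ⇒ m₃ = -47402.3438/8 = -5925.29297
m₂^(3/2) = 215.10938^(1.5) = 3154.92477
g_1 = m₃ / m₂^(3/2) = -5925.29297 / 3154.92477 ≈ -1.878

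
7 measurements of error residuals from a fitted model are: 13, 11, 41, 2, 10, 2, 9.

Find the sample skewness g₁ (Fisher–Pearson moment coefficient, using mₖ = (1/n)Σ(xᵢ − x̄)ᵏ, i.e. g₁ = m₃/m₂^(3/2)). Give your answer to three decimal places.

1.589

x̄ = (13 + 11 + 41 + 2 + 10 + 2 + 9) / 7 = 12.5714
deviations (xᵢ − x̄): 0.4286, -1.5714, 28.4286, -10.5714, -2.5714, -10.5714, -3.5714
Σ(xᵢ − x̄)² = 1053.7143 ⇒ m₂ = 1053.7143/7 = 150.53061
Σ(xᵢ − x̄)³ = 20546.3265 ⇒ m₃ = 20546.3265/7 = 2935.18950
m₂^(3/2) = 150.53061^(1.5) = 1846.87389
g₁ = m₃ / m₂^(3/2) = 2935.18950 / 1846.87389 ≈ 1.589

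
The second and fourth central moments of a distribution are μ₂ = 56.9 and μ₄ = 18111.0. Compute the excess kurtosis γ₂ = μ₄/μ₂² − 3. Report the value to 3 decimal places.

μ₂² = 56.9² = 3237.61000
μ₄/μ₂² = 18111.0 / 3237.61000 = 5.59394
γ₂ = 5.59394 − 3 ≈ 2.594

2.594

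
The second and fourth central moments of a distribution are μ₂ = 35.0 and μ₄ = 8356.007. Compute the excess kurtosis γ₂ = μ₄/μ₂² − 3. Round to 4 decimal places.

μ₂² = 35.0² = 1225.00000
μ₄/μ₂² = 8356.007 / 1225.00000 = 6.82123
γ₂ = 6.82123 − 3 ≈ 3.8212

3.8212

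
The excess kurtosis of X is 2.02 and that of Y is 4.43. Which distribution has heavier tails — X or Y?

Higher excess kurtosis ⇒ heavier tails relative to the normal distribution.
2.02 vs 4.43: the larger is 4.43, so Y has heavier tails.

Y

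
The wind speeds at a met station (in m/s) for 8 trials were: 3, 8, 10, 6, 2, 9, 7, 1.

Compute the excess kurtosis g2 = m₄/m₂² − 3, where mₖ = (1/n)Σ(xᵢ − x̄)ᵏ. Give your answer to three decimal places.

-1.443

x̄ = 5.7500
Σ(xᵢ − x̄)² = 79.5000 ⇒ m₂ = 9.93750
Σ(xᵢ − x̄)⁴ = 1229.9063 ⇒ m₄ = 153.73828
m₂² = 98.75391
g2 = m₄/m₂² − 3 = 1.55678 − 3 ≈ -1.443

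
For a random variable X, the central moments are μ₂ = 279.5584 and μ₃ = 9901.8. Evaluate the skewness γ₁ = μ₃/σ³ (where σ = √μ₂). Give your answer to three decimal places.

2.118

σ = √μ₂ = √279.5584 = 16.72000
σ³ = μ₂^(3/2) = 4674.21645
γ₁ = μ₃/σ³ = 9901.8 / 4674.21645 ≈ 2.118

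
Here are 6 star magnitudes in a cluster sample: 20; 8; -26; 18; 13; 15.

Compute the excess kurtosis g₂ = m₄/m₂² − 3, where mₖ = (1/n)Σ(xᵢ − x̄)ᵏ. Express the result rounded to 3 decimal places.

0.784

x̄ = 8.0000
Σ(xᵢ − x̄)² = 1474.0000 ⇒ m₂ = 245.66667
Σ(xᵢ − x̄)⁴ = 1370098.0000 ⇒ m₄ = 228349.66667
m₂² = 60352.11111
g₂ = m₄/m₂² − 3 = 3.78362 − 3 ≈ 0.784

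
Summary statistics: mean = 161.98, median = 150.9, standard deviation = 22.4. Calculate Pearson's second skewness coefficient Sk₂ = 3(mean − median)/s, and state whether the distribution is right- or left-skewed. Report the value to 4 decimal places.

1.4839, right-skewed

Sk₂ = 3(161.98 − 150.9) / 22.4 = 3 × 11.0800 / 22.4
    = 33.2400 / 22.4 ≈ 1.4839
Sk₂ > 0 ⇒ mean > median ⇒ right-skewed (positive skew).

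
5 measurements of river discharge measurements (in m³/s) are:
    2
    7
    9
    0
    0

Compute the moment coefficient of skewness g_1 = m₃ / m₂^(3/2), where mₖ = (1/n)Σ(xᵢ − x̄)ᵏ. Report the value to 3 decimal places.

x̄ = (2 + 7 + 9 + 0 + 0) / 5 = 3.6000
deviations (xᵢ − x̄): -1.6000, 3.4000, 5.4000, -3.6000, -3.6000
Σ(xᵢ − x̄)² = 69.2000 ⇒ m₂ = 69.2000/5 = 13.84000
Σ(xᵢ − x̄)³ = 99.3600 ⇒ m₃ = 99.3600/5 = 19.87200
m₂^(3/2) = 13.84000^(1.5) = 51.48778
g_1 = m₃ / m₂^(3/2) = 19.87200 / 51.48778 ≈ 0.386

0.386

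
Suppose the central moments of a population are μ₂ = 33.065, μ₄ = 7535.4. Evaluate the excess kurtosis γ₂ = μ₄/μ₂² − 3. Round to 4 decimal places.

3.8924

μ₂² = 33.065² = 1093.29422
μ₄/μ₂² = 7535.4 / 1093.29422 = 6.89238
γ₂ = 6.89238 − 3 ≈ 3.8924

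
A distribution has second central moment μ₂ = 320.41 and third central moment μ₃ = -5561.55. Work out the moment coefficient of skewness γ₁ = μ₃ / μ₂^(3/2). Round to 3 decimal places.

-0.970

σ = √μ₂ = √320.41 = 17.90000
σ³ = μ₂^(3/2) = 5735.33900
γ₁ = μ₃/σ³ = -5561.55 / 5735.33900 ≈ -0.970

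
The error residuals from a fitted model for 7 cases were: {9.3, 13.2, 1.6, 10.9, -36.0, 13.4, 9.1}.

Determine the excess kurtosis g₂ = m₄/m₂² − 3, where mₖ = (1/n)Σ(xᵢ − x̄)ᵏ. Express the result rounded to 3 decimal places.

x̄ = 3.0714
Σ(xᵢ − x̄)² = 1874.4343 ⇒ m₂ = 267.77633
Σ(xᵢ − x̄)⁴ = 2358927.3340 ⇒ m₄ = 336989.61914
m₂² = 71704.16105
g₂ = m₄/m₂² − 3 = 4.69972 − 3 ≈ 1.700

1.700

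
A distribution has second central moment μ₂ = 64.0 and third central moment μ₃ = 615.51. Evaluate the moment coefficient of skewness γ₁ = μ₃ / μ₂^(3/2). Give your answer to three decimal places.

σ = √μ₂ = √64.0 = 8.00000
σ³ = μ₂^(3/2) = 512.00000
γ₁ = μ₃/σ³ = 615.51 / 512.00000 ≈ 1.202

1.202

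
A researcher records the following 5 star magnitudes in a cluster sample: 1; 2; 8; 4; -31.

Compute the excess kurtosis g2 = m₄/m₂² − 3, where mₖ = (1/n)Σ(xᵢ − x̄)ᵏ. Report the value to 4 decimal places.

x̄ = -3.2000
Σ(xᵢ − x̄)² = 994.8000 ⇒ m₂ = 198.96000
Σ(xᵢ − x̄)⁴ = 616746.5760 ⇒ m₄ = 123349.31520
m₂² = 39585.08160
g2 = m₄/m₂² − 3 = 3.11606 − 3 ≈ 0.1161

0.1161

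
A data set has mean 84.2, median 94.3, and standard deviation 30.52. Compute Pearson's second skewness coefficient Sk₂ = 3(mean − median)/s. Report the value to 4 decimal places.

-0.9928

Sk₂ = 3(84.2 − 94.3) / 30.52 = 3 × -10.1000 / 30.52
    = -30.3000 / 30.52 ≈ -0.9928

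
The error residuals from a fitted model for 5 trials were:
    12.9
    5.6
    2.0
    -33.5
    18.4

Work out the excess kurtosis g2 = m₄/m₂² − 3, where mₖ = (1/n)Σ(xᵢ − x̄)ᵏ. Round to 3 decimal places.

x̄ = 1.0800
Σ(xᵢ − x̄)² = 1656.7480 ⇒ m₂ = 331.34960
Σ(xᵢ − x̄)⁴ = 1539808.3115 ⇒ m₄ = 307961.66229
m₂² = 109792.55742
g2 = m₄/m₂² − 3 = 2.80494 − 3 ≈ -0.195

-0.195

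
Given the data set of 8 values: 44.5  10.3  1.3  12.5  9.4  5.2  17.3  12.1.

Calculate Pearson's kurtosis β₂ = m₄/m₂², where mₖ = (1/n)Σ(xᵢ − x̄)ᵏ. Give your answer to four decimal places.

4.7823

x̄ = 14.0750
Σ(xᵢ − x̄)² = 1220.5350 ⇒ m₂ = 152.56687
Σ(xᵢ − x̄)⁴ = 890533.3772 ⇒ m₄ = 111316.67215
m₂² = 23276.65135
β₂ = m₄/m₂² = 111316.67215 / 23276.65135 ≈ 4.7823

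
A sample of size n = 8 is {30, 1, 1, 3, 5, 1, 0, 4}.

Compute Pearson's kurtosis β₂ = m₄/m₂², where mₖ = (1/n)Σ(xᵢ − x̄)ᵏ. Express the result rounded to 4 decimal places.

5.8050

x̄ = 5.6250
Σ(xᵢ − x̄)² = 699.8750 ⇒ m₂ = 87.48438
Σ(xᵢ − x̄)⁴ = 355431.4941 ⇒ m₄ = 44428.93677
m₂² = 7653.51587
β₂ = m₄/m₂² = 44428.93677 / 7653.51587 ≈ 5.8050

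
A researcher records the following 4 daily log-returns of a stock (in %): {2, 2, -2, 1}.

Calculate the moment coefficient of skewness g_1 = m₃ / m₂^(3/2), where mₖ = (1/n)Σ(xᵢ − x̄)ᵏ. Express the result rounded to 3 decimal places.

x̄ = (2 + 2 - 2 + 1) / 4 = 0.7500
deviations (xᵢ − x̄): 1.2500, 1.2500, -2.7500, 0.2500
Σ(xᵢ − x̄)² = 10.7500 ⇒ m₂ = 10.7500/4 = 2.68750
Σ(xᵢ − x̄)³ = -16.8750 ⇒ m₃ = -16.8750/4 = -4.21875
m₂^(3/2) = 2.68750^(1.5) = 4.40578
g_1 = m₃ / m₂^(3/2) = -4.21875 / 4.40578 ≈ -0.958

-0.958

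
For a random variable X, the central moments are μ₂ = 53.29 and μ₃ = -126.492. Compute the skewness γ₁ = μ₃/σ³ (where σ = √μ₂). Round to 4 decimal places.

σ = √μ₂ = √53.29 = 7.30000
σ³ = μ₂^(3/2) = 389.01700
γ₁ = μ₃/σ³ = -126.492 / 389.01700 ≈ -0.3252

-0.3252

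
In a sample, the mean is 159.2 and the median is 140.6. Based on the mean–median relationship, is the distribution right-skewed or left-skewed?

right-skewed

mean − median = 159.2 − 140.6 = 18.6
mean > median ⇒ the longer tail is on the right ⇒ right-skewed (positively skewed).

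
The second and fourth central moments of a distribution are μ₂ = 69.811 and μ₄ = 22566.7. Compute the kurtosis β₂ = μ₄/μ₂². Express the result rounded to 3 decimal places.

4.630

μ₂² = 69.811² = 4873.57572
μ₄/μ₂² = 22566.7 / 4873.57572 = 4.63042
β₂ ≈ 4.630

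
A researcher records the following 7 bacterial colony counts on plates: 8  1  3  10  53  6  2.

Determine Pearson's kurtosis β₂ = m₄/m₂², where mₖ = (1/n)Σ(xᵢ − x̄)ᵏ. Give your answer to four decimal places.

x̄ = 11.8571
Σ(xᵢ − x̄)² = 2038.8571 ⇒ m₂ = 291.26531
Σ(xᵢ − x̄)⁴ = 2896250.9504 ⇒ m₄ = 413750.13578
m₂² = 84835.47855
β₂ = m₄/m₂² = 413750.13578 / 84835.47855 ≈ 4.8771

4.8771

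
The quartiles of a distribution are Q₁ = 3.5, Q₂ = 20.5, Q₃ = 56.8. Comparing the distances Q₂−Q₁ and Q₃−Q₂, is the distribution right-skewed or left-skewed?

right-skewed

Q₂ − Q₁ = 17.0;  Q₃ − Q₂ = 36.3
Q₃ − Q₂ > Q₂ − Q₁ ⇒ the upper half is more spread out ⇒ right-skewed.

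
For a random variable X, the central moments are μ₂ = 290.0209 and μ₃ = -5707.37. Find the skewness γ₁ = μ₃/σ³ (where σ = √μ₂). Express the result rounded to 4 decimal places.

-1.1556

σ = √μ₂ = √290.0209 = 17.03000
σ³ = μ₂^(3/2) = 4939.05593
γ₁ = μ₃/σ³ = -5707.37 / 4939.05593 ≈ -1.1556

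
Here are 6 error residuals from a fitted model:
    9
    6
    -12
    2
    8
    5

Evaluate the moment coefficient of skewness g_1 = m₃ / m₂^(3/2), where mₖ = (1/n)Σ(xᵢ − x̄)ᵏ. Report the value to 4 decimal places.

-1.4142

x̄ = (9 + 6 - 12 + 2 + 8 + 5) / 6 = 3.0000
deviations (xᵢ − x̄): 6.0000, 3.0000, -15.0000, -1.0000, 5.0000, 2.0000
Σ(xᵢ − x̄)² = 300.0000 ⇒ m₂ = 300.0000/6 = 50.00000
Σ(xᵢ − x̄)³ = -3000.0000 ⇒ m₃ = -3000.0000/6 = -500.00000
m₂^(3/2) = 50.00000^(1.5) = 353.55339
g_1 = m₃ / m₂^(3/2) = -500.00000 / 353.55339 ≈ -1.4142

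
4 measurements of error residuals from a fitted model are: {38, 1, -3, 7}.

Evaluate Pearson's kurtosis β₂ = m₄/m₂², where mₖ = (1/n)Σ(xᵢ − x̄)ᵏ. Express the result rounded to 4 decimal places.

2.2024

x̄ = 10.7500
Σ(xᵢ − x̄)² = 1040.7500 ⇒ m₂ = 260.18750
Σ(xᵢ − x̄)⁴ = 596378.3281 ⇒ m₄ = 149094.58203
m₂² = 67697.53516
β₂ = m₄/m₂² = 149094.58203 / 67697.53516 ≈ 2.2024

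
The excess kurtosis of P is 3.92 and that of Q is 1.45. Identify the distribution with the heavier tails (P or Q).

P

Higher excess kurtosis ⇒ heavier tails relative to the normal distribution.
3.92 vs 1.45: the larger is 3.92, so P has heavier tails.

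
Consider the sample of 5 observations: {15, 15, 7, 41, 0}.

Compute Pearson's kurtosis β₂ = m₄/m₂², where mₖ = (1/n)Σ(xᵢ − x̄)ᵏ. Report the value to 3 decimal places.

2.592

x̄ = 15.6000
Σ(xᵢ − x̄)² = 963.2000 ⇒ m₂ = 192.64000
Σ(xᵢ − x̄)⁴ = 480925.8560 ⇒ m₄ = 96185.17120
m₂² = 37110.16960
β₂ = m₄/m₂² = 96185.17120 / 37110.16960 ≈ 2.592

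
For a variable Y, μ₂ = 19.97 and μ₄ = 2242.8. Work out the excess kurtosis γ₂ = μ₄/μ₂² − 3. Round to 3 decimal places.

2.624

μ₂² = 19.97² = 398.80090
μ₄/μ₂² = 2242.8 / 398.80090 = 5.62386
γ₂ = 5.62386 − 3 ≈ 2.624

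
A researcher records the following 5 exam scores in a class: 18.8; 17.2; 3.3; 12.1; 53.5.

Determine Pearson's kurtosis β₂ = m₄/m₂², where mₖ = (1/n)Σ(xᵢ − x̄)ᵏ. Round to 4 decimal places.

2.8364

x̄ = 20.9800
Σ(xᵢ − x̄)² = 1468.0280 ⇒ m₂ = 293.60560
Σ(xᵢ − x̄)⁴ = 1222565.3654 ⇒ m₄ = 244513.07308
m₂² = 86204.24835
β₂ = m₄/m₂² = 244513.07308 / 86204.24835 ≈ 2.8364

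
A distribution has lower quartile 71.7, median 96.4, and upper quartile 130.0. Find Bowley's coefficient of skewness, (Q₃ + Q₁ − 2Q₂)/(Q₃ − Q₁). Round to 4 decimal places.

0.1527

numerator: Q₃ + Q₁ − 2Q₂ = 130.0 + 71.7 − 2×96.4 = 8.9000
denominator: Q₃ − Q₁ = 130.0 − 71.7 = 58.3000
Bowley skewness = 8.9000 / 58.3000 ≈ 0.1527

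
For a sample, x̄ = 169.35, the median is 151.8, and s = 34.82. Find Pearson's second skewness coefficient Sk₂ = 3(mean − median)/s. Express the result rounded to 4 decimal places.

Sk₂ = 3(169.35 − 151.8) / 34.82 = 3 × 17.5500 / 34.82
    = 52.6500 / 34.82 ≈ 1.5121

1.5121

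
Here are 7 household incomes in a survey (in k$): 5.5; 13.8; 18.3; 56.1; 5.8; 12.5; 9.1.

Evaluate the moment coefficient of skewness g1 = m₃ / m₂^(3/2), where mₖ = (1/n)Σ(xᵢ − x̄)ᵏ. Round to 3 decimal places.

1.770

x̄ = (5.5 + 13.8 + 18.3 + 56.1 + 5.8 + 12.5 + 9.1) / 7 = 17.3000
deviations (xᵢ − x̄): -11.8000, -3.5000, 1.0000, 38.8000, -11.5000, -4.8000, -8.2000
Σ(xᵢ − x̄)² = 1880.4600 ⇒ m₂ = 1880.4600/7 = 268.63714
Σ(xᵢ − x̄)³ = 54543.3300 ⇒ m₃ = 54543.3300/7 = 7791.90429
m₂^(3/2) = 268.63714^(1.5) = 4403.00410
g1 = m₃ / m₂^(3/2) = 7791.90429 / 4403.00410 ≈ 1.770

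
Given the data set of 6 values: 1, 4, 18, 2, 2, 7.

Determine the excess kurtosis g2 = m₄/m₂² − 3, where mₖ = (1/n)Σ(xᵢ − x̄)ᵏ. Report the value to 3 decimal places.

x̄ = 5.6667
Σ(xᵢ − x̄)² = 205.3333 ⇒ m₂ = 34.22222
Σ(xᵢ − x̄)⁴ = 23984.4444 ⇒ m₄ = 3997.40741
m₂² = 1171.16049
g2 = m₄/m₂² − 3 = 3.41320 − 3 ≈ 0.413

0.413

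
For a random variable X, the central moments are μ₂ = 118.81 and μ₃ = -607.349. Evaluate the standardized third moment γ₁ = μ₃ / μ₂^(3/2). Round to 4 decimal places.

σ = √μ₂ = √118.81 = 10.90000
σ³ = μ₂^(3/2) = 1295.02900
γ₁ = μ₃/σ³ = -607.349 / 1295.02900 ≈ -0.4690

-0.4690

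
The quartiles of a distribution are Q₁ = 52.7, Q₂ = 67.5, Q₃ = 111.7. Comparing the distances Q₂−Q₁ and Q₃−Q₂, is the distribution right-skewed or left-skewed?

right-skewed

Q₂ − Q₁ = 14.8;  Q₃ − Q₂ = 44.2
Q₃ − Q₂ > Q₂ − Q₁ ⇒ the upper half is more spread out ⇒ right-skewed.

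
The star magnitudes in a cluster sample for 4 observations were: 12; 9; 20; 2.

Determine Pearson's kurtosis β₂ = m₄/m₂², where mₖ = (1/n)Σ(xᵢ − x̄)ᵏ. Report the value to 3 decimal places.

1.898

x̄ = 10.7500
Σ(xᵢ − x̄)² = 166.7500 ⇒ m₂ = 41.68750
Σ(xᵢ − x̄)⁴ = 13194.5781 ⇒ m₄ = 3298.64453
m₂² = 1737.84766
β₂ = m₄/m₂² = 3298.64453 / 1737.84766 ≈ 1.898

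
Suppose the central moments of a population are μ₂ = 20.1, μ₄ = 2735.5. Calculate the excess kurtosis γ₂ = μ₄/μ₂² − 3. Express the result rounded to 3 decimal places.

μ₂² = 20.1² = 404.01000
μ₄/μ₂² = 2735.5 / 404.01000 = 6.77087
γ₂ = 6.77087 − 3 ≈ 3.771

3.771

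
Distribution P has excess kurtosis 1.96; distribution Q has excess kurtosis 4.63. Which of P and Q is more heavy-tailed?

Higher excess kurtosis ⇒ heavier tails relative to the normal distribution.
1.96 vs 4.63: the larger is 4.63, so Q has heavier tails.

Q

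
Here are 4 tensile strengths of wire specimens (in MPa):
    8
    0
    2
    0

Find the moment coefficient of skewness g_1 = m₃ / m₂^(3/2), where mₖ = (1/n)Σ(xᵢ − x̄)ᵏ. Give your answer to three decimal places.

x̄ = (8 + 0 + 2 + 0) / 4 = 2.5000
deviations (xᵢ − x̄): 5.5000, -2.5000, -0.5000, -2.5000
Σ(xᵢ − x̄)² = 43.0000 ⇒ m₂ = 43.0000/4 = 10.75000
Σ(xᵢ − x̄)³ = 135.0000 ⇒ m₃ = 135.0000/4 = 33.75000
m₂^(3/2) = 10.75000^(1.5) = 35.24623
g_1 = m₃ / m₂^(3/2) = 33.75000 / 35.24623 ≈ 0.958

0.958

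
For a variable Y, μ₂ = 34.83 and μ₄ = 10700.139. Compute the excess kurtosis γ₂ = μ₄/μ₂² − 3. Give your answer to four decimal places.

5.8203

μ₂² = 34.83² = 1213.12890
μ₄/μ₂² = 10700.139 / 1213.12890 = 8.82028
γ₂ = 8.82028 − 3 ≈ 5.8203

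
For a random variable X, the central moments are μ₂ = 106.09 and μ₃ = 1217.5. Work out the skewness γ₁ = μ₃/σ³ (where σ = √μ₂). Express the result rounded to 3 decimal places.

1.114

σ = √μ₂ = √106.09 = 10.30000
σ³ = μ₂^(3/2) = 1092.72700
γ₁ = μ₃/σ³ = 1217.5 / 1092.72700 ≈ 1.114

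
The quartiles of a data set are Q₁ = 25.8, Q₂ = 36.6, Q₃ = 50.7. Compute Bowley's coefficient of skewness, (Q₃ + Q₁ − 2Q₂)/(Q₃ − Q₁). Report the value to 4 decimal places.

0.1325

numerator: Q₃ + Q₁ − 2Q₂ = 50.7 + 25.8 − 2×36.6 = 3.3000
denominator: Q₃ − Q₁ = 50.7 − 25.8 = 24.9000
Bowley skewness = 3.3000 / 24.9000 ≈ 0.1325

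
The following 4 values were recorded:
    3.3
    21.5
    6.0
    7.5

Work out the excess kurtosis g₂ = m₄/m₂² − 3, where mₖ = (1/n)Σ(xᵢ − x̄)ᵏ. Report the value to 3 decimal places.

x̄ = 9.5750
Σ(xᵢ − x̄)² = 198.6675 ⇒ m₂ = 49.66688
Σ(xᵢ − x̄)⁴ = 21954.7624 ⇒ m₄ = 5488.69060
m₂² = 2466.79847
g₂ = m₄/m₂² − 3 = 2.22503 − 3 ≈ -0.775

-0.775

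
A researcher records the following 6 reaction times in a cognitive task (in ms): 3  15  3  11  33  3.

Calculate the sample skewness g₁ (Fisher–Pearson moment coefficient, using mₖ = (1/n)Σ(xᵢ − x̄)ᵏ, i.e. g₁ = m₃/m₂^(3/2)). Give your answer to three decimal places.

x̄ = (3 + 15 + 3 + 11 + 33 + 3) / 6 = 11.3333
deviations (xᵢ − x̄): -8.3333, 3.6667, -8.3333, -0.3333, 21.6667, -8.3333
Σ(xᵢ − x̄)² = 691.3333 ⇒ m₂ = 691.3333/6 = 115.22222
Σ(xᵢ − x̄)³ = 8484.4444 ⇒ m₃ = 8484.4444/6 = 1414.07407
m₂^(3/2) = 115.22222^(1.5) = 1236.81394
g₁ = m₃ / m₂^(3/2) = 1414.07407 / 1236.81394 ≈ 1.143

1.143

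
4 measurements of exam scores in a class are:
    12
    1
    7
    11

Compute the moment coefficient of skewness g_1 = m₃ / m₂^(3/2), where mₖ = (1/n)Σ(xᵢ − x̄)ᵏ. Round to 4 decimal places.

x̄ = (12 + 1 + 7 + 11) / 4 = 7.7500
deviations (xᵢ − x̄): 4.2500, -6.7500, -0.7500, 3.2500
Σ(xᵢ − x̄)² = 74.7500 ⇒ m₂ = 74.7500/4 = 18.68750
Σ(xᵢ − x̄)³ = -196.8750 ⇒ m₃ = -196.8750/4 = -49.21875
m₂^(3/2) = 18.68750^(1.5) = 80.78427
g_1 = m₃ / m₂^(3/2) = -49.21875 / 80.78427 ≈ -0.6093

-0.6093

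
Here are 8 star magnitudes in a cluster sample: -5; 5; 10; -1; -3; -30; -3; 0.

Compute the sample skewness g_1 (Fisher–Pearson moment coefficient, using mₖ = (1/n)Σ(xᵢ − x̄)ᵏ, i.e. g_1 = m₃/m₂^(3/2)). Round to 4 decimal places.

x̄ = (-5 + 5 + 10 - 1 - 3 - 30 - 3 + 0) / 8 = -3.3750
deviations (xᵢ − x̄): -1.6250, 8.3750, 13.3750, 2.3750, 0.3750, -26.6250, 0.3750, 3.3750
Σ(xᵢ − x̄)² = 977.8750 ⇒ m₂ = 977.8750/8 = 122.23438
Σ(xᵢ − x̄)³ = -15846.4688 ⇒ m₃ = -15846.4688/8 = -1980.80859
m₂^(3/2) = 122.23438^(1.5) = 1351.41904
g_1 = m₃ / m₂^(3/2) = -1980.80859 / 1351.41904 ≈ -1.4657

-1.4657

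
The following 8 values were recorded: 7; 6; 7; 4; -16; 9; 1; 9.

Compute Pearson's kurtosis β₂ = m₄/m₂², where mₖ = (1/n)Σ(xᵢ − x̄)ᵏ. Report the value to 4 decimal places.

x̄ = 3.3750
Σ(xᵢ − x̄)² = 477.8750 ⇒ m₂ = 59.73438
Σ(xᵢ − x̄)⁴ = 143345.1816 ⇒ m₄ = 17918.14771
m₂² = 3568.19556
β₂ = m₄/m₂² = 17918.14771 / 3568.19556 ≈ 5.0216

5.0216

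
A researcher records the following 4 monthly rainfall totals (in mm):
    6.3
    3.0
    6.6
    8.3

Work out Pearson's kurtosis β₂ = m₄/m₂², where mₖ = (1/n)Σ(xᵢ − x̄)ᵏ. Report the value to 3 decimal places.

x̄ = 6.0500
Σ(xᵢ − x̄)² = 14.7300 ⇒ m₂ = 3.68250
Σ(xᵢ − x̄)⁴ = 112.2608 ⇒ m₄ = 28.06521
m₂² = 13.56081
β₂ = m₄/m₂² = 28.06521 / 13.56081 ≈ 2.070

2.070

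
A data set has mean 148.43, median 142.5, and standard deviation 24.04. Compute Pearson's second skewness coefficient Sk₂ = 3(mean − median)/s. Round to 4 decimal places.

0.7400

Sk₂ = 3(148.43 − 142.5) / 24.04 = 3 × 5.9300 / 24.04
    = 17.7900 / 24.04 ≈ 0.7400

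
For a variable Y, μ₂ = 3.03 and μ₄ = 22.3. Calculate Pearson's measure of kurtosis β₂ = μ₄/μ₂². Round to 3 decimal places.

μ₂² = 3.03² = 9.18090
μ₄/μ₂² = 22.3 / 9.18090 = 2.42896
β₂ ≈ 2.429

2.429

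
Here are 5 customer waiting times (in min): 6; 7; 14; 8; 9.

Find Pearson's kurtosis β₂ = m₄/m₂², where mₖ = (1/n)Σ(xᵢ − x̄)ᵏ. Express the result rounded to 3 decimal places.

x̄ = 8.8000
Σ(xᵢ − x̄)² = 38.8000 ⇒ m₂ = 7.76000
Σ(xᵢ − x̄)⁴ = 803.5360 ⇒ m₄ = 160.70720
m₂² = 60.21760
β₂ = m₄/m₂² = 160.70720 / 60.21760 ≈ 2.669

2.669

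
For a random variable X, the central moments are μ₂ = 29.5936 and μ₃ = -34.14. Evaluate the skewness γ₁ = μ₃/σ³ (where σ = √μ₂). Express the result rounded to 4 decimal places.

σ = √μ₂ = √29.5936 = 5.44000
σ³ = μ₂^(3/2) = 160.98918
γ₁ = μ₃/σ³ = -34.14 / 160.98918 ≈ -0.2121

-0.2121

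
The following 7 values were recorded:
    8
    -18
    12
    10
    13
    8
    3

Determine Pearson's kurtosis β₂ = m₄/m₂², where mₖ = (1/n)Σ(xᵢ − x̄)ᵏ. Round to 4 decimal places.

x̄ = 5.1429
Σ(xᵢ − x̄)² = 688.8571 ⇒ m₂ = 98.40816
Σ(xᵢ − x̄)⁴ = 293591.6443 ⇒ m₄ = 41941.66347
m₂² = 9684.16660
β₂ = m₄/m₂² = 41941.66347 / 9684.16660 ≈ 4.3310

4.3310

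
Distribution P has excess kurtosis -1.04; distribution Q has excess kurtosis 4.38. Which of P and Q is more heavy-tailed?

Q

Higher excess kurtosis ⇒ heavier tails relative to the normal distribution.
-1.04 vs 4.38: the larger is 4.38, so Q has heavier tails. (Q is leptokurtic — heavier-than-normal tails; the other is platykurtic.)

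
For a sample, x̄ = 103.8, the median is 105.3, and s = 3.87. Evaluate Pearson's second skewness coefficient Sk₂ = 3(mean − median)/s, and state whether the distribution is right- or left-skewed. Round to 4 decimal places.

-1.1628, left-skewed

Sk₂ = 3(103.8 − 105.3) / 3.87 = 3 × -1.5000 / 3.87
    = -4.5000 / 3.87 ≈ -1.1628
Sk₂ < 0 ⇒ mean < median ⇒ left-skewed (negative skew).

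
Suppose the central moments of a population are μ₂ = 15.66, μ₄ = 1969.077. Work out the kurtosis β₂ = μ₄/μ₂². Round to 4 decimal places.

μ₂² = 15.66² = 245.23560
μ₄/μ₂² = 1969.077 / 245.23560 = 8.02933
β₂ ≈ 8.0293

8.0293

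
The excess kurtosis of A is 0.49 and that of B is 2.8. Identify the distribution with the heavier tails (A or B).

B

Higher excess kurtosis ⇒ heavier tails relative to the normal distribution.
0.49 vs 2.8: the larger is 2.8, so B has heavier tails.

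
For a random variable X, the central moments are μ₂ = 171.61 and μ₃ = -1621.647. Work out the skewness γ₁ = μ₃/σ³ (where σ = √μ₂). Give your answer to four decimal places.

σ = √μ₂ = √171.61 = 13.10000
σ³ = μ₂^(3/2) = 2248.09100
γ₁ = μ₃/σ³ = -1621.647 / 2248.09100 ≈ -0.7213

-0.7213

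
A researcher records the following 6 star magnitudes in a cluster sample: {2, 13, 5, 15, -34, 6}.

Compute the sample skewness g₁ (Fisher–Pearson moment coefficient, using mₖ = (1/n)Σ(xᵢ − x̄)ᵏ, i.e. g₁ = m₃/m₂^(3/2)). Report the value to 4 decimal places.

x̄ = (2 + 13 + 5 + 15 - 34 + 6) / 6 = 1.1667
deviations (xᵢ − x̄): 0.8333, 11.8333, 3.8333, 13.8333, -35.1667, 4.8333
Σ(xᵢ − x̄)² = 1606.8333 ⇒ m₂ = 1606.8333/6 = 267.80556
Σ(xᵢ − x̄)³ = -39016.4444 ⇒ m₃ = -39016.4444/6 = -6502.74074
m₂^(3/2) = 267.80556^(1.5) = 4382.57516
g₁ = m₃ / m₂^(3/2) = -6502.74074 / 4382.57516 ≈ -1.4838

-1.4838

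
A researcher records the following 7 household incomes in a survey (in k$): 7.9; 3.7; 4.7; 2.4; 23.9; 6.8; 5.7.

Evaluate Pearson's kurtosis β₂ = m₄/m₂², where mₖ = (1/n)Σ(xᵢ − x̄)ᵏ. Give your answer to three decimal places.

x̄ = 7.8714
Σ(xᵢ − x̄)² = 320.1743 ⇒ m₂ = 45.73918
Σ(xᵢ − x̄)⁴ = 67329.0665 ⇒ m₄ = 9618.43807
m₂² = 2092.07292
β₂ = m₄/m₂² = 9618.43807 / 2092.07292 ≈ 4.598

4.598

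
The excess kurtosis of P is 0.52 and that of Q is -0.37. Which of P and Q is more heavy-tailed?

P

Higher excess kurtosis ⇒ heavier tails relative to the normal distribution.
0.52 vs -0.37: the larger is 0.52, so P has heavier tails. (P is leptokurtic — heavier-than-normal tails; the other is platykurtic.)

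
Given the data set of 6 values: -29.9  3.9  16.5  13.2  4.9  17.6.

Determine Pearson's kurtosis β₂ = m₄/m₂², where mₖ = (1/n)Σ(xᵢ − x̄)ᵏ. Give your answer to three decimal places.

x̄ = 4.3667
Σ(xᵢ − x̄)² = 1575.0733 ⇒ m₂ = 262.51222
Σ(xᵢ − x̄)⁴ = 1437185.0174 ⇒ m₄ = 239530.83624
m₂² = 68912.66682
β₂ = m₄/m₂² = 239530.83624 / 68912.66682 ≈ 3.476

3.476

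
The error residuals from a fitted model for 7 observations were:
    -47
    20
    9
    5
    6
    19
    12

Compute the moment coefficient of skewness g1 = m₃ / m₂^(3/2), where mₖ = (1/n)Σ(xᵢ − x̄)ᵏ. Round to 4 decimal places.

-1.7623

x̄ = (-47 + 20 + 9 + 5 + 6 + 19 + 12) / 7 = 3.4286
deviations (xᵢ − x̄): -50.4286, 16.5714, 5.5714, 1.5714, 2.5714, 15.5714, 8.5714
Σ(xᵢ − x̄)² = 3173.7143 ⇒ m₂ = 3173.7143/7 = 453.38776
Σ(xᵢ − x̄)³ = -119092.0408 ⇒ m₃ = -119092.0408/7 = -17013.14869
m₂^(3/2) = 453.38776^(1.5) = 9653.94188
g1 = m₃ / m₂^(3/2) = -17013.14869 / 9653.94188 ≈ -1.7623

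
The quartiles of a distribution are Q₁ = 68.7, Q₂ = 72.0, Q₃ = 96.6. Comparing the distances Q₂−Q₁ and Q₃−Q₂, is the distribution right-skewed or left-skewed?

right-skewed

Q₂ − Q₁ = 3.3;  Q₃ − Q₂ = 24.6
Q₃ − Q₂ > Q₂ − Q₁ ⇒ the upper half is more spread out ⇒ right-skewed.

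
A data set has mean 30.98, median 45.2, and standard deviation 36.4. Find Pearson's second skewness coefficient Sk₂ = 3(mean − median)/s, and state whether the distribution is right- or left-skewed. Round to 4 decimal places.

-1.1720, left-skewed

Sk₂ = 3(30.98 − 45.2) / 36.4 = 3 × -14.2200 / 36.4
    = -42.6600 / 36.4 ≈ -1.1720
Sk₂ < 0 ⇒ mean < median ⇒ left-skewed (negative skew).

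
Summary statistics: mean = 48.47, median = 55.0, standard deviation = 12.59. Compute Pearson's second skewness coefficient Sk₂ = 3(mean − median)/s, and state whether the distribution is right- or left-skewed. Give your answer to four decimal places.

-1.5560, left-skewed

Sk₂ = 3(48.47 − 55.0) / 12.59 = 3 × -6.5300 / 12.59
    = -19.5900 / 12.59 ≈ -1.5560
Sk₂ < 0 ⇒ mean < median ⇒ left-skewed (negative skew).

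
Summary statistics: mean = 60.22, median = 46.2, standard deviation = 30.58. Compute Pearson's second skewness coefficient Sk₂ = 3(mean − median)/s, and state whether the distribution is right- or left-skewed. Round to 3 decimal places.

Sk₂ = 3(60.22 − 46.2) / 30.58 = 3 × 14.0200 / 30.58
    = 42.0600 / 30.58 ≈ 1.375
Sk₂ > 0 ⇒ mean > median ⇒ right-skewed (positive skew).

1.375, right-skewed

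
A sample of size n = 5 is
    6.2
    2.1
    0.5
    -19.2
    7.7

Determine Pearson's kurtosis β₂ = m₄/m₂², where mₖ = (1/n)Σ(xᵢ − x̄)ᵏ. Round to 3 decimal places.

x̄ = -0.5400
Σ(xᵢ − x̄)² = 469.5720 ⇒ m₂ = 93.91440
Σ(xᵢ − x̄)⁴ = 127963.6720 ⇒ m₄ = 25592.73439
m₂² = 8819.91453
β₂ = m₄/m₂² = 25592.73439 / 8819.91453 ≈ 2.902

2.902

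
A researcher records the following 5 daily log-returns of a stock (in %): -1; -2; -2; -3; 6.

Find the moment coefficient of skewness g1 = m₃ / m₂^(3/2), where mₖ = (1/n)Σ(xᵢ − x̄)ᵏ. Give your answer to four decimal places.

1.3609

x̄ = (-1 - 2 - 2 - 3 + 6) / 5 = -0.4000
deviations (xᵢ − x̄): -0.6000, -1.6000, -1.6000, -2.6000, 6.4000
Σ(xᵢ − x̄)² = 53.2000 ⇒ m₂ = 53.2000/5 = 10.64000
Σ(xᵢ − x̄)³ = 236.1600 ⇒ m₃ = 236.1600/5 = 47.23200
m₂^(3/2) = 10.64000^(1.5) = 34.70663
g1 = m₃ / m₂^(3/2) = 47.23200 / 34.70663 ≈ 1.3609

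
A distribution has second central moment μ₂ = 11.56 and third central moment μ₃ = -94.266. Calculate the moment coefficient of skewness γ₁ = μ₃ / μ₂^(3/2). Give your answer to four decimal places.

σ = √μ₂ = √11.56 = 3.40000
σ³ = μ₂^(3/2) = 39.30400
γ₁ = μ₃/σ³ = -94.266 / 39.30400 ≈ -2.3984

-2.3984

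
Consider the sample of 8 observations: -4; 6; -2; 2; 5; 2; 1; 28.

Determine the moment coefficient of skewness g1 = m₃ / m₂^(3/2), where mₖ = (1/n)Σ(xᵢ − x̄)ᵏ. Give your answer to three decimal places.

x̄ = (-4 + 6 - 2 + 2 + 5 + 2 + 1 + 28) / 8 = 4.7500
deviations (xᵢ − x̄): -8.7500, 1.2500, -6.7500, -2.7500, 0.2500, -2.7500, -3.7500, 23.2500
Σ(xᵢ − x̄)² = 693.5000 ⇒ m₂ = 693.5000/8 = 86.68750
Σ(xᵢ − x̄)³ = 11498.2500 ⇒ m₃ = 11498.2500/8 = 1437.28125
m₂^(3/2) = 86.68750^(1.5) = 807.11370
g1 = m₃ / m₂^(3/2) = 1437.28125 / 807.11370 ≈ 1.781

1.781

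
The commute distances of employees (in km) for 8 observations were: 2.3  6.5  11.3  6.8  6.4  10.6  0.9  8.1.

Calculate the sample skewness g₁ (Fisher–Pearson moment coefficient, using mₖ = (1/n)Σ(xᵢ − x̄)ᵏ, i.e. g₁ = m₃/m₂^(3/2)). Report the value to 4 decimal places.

-0.3137

x̄ = (2.3 + 6.5 + 11.3 + 6.8 + 6.4 + 10.6 + 0.9 + 8.1) / 8 = 6.6125
deviations (xᵢ − x̄): -4.3125, -0.1125, 4.6875, 0.1875, -0.2125, 3.9875, -5.7125, 1.4875
Σ(xᵢ − x̄)² = 91.4088 ⇒ m₂ = 91.4088/8 = 11.42609
Σ(xᵢ − x̄)³ = -96.9308 ⇒ m₃ = -96.9308/8 = -12.11636
m₂^(3/2) = 11.42609^(1.5) = 38.62306
g₁ = m₃ / m₂^(3/2) = -12.11636 / 38.62306 ≈ -0.3137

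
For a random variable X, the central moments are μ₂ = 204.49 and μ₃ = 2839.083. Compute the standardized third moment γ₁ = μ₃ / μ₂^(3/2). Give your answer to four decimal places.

0.9709

σ = √μ₂ = √204.49 = 14.30000
σ³ = μ₂^(3/2) = 2924.20700
γ₁ = μ₃/σ³ = 2839.083 / 2924.20700 ≈ 0.9709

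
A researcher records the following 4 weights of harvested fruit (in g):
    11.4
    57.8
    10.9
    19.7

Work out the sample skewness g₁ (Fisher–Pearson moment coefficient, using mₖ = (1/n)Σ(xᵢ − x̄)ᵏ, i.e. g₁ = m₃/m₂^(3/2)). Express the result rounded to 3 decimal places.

1.047

x̄ = (11.4 + 57.8 + 10.9 + 19.7) / 4 = 24.9500
deviations (xᵢ − x̄): -13.5500, 32.8500, -14.0500, -5.2500
Σ(xᵢ − x̄)² = 1487.6900 ⇒ m₂ = 1487.6900/4 = 371.92250
Σ(xᵢ − x̄)³ = 30043.1520 ⇒ m₃ = 30043.1520/4 = 7510.78800
m₂^(3/2) = 371.92250^(1.5) = 7172.63413
g₁ = m₃ / m₂^(3/2) = 7510.78800 / 7172.63413 ≈ 1.047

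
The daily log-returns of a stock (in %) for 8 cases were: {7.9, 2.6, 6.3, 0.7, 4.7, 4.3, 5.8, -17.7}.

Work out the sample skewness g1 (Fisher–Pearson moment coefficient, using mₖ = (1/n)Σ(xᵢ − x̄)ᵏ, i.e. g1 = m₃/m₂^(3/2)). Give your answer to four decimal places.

-1.9498

x̄ = (7.9 + 2.6 + 6.3 + 0.7 + 4.7 + 4.3 + 5.8 - 17.7) / 8 = 1.8250
deviations (xᵢ − x̄): 6.0750, 0.7750, 4.4750, -1.1250, 2.8750, 2.4750, 3.9750, -19.5250
Σ(xᵢ − x̄)² = 470.2150 ⇒ m₂ = 470.2150/8 = 58.77687
Σ(xᵢ − x̄)³ = -7028.8402 ⇒ m₃ = -7028.8402/8 = -878.60503
m₂^(3/2) = 58.77687^(1.5) = 450.61925
g1 = m₃ / m₂^(3/2) = -878.60503 / 450.61925 ≈ -1.9498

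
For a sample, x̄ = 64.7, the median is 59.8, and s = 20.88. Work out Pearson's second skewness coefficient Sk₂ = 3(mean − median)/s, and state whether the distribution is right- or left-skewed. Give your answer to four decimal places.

0.7040, right-skewed

Sk₂ = 3(64.7 − 59.8) / 20.88 = 3 × 4.9000 / 20.88
    = 14.7000 / 20.88 ≈ 0.7040
Sk₂ > 0 ⇒ mean > median ⇒ right-skewed (positive skew).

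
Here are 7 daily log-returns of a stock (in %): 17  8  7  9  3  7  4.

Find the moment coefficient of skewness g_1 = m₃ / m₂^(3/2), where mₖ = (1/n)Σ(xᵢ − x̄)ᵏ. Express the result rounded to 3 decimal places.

x̄ = (17 + 8 + 7 + 9 + 3 + 7 + 4) / 7 = 7.8571
deviations (xᵢ − x̄): 9.1429, 0.1429, -0.8571, 1.1429, -4.8571, -0.8571, -3.8571
Σ(xᵢ − x̄)² = 124.8571 ⇒ m₂ = 124.8571/7 = 17.83673
Σ(xᵢ − x̄)³ = 592.5306 ⇒ m₃ = 592.5306/7 = 84.64723
m₂^(3/2) = 17.83673^(1.5) = 75.33088
g_1 = m₃ / m₂^(3/2) = 84.64723 / 75.33088 ≈ 1.124

1.124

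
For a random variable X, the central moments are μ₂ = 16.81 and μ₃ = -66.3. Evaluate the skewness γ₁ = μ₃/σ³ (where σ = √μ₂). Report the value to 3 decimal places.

-0.962

σ = √μ₂ = √16.81 = 4.10000
σ³ = μ₂^(3/2) = 68.92100
γ₁ = μ₃/σ³ = -66.3 / 68.92100 ≈ -0.962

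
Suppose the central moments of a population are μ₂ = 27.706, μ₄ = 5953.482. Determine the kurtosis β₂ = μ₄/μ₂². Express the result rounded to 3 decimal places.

μ₂² = 27.706² = 767.62244
μ₄/μ₂² = 5953.482 / 767.62244 = 7.75574
β₂ ≈ 7.756

7.756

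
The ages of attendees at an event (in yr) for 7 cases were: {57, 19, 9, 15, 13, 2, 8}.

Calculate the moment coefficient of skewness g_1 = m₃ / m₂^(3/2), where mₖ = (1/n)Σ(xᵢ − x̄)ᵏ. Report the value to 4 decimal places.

x̄ = (57 + 19 + 9 + 15 + 13 + 2 + 8) / 7 = 17.5714
deviations (xᵢ − x̄): 39.4286, 1.4286, -8.5714, -2.5714, -4.5714, -15.5714, -9.5714
Σ(xᵢ − x̄)² = 1991.7143 ⇒ m₂ = 1991.7143/7 = 284.53061
Σ(xᵢ − x̄)³ = 55904.3265 ⇒ m₃ = 55904.3265/7 = 7986.33236
m₂^(3/2) = 284.53061^(1.5) = 4799.47239
g_1 = m₃ / m₂^(3/2) = 7986.33236 / 4799.47239 ≈ 1.6640

1.6640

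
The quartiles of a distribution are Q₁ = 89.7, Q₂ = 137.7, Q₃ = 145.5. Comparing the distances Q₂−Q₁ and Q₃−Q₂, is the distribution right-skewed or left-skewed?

Q₂ − Q₁ = 48.0;  Q₃ − Q₂ = 7.8
Q₂ − Q₁ > Q₃ − Q₂ ⇒ the lower half is more spread out ⇒ left-skewed.

left-skewed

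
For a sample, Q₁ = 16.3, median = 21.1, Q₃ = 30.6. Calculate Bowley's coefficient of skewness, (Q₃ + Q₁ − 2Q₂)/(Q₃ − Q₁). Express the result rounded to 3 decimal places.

numerator: Q₃ + Q₁ − 2Q₂ = 30.6 + 16.3 − 2×21.1 = 4.7000
denominator: Q₃ − Q₁ = 30.6 − 16.3 = 14.3000
Bowley skewness = 4.7000 / 14.3000 ≈ 0.329

0.329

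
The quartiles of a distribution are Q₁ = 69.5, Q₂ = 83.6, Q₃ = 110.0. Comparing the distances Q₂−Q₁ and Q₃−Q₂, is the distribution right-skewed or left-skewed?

right-skewed

Q₂ − Q₁ = 14.1;  Q₃ − Q₂ = 26.4
Q₃ − Q₂ > Q₂ − Q₁ ⇒ the upper half is more spread out ⇒ right-skewed.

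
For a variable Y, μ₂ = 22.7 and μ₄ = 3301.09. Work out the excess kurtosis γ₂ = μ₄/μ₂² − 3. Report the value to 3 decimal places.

μ₂² = 22.7² = 515.29000
μ₄/μ₂² = 3301.09 / 515.29000 = 6.40628
γ₂ = 6.40628 − 3 ≈ 3.406

3.406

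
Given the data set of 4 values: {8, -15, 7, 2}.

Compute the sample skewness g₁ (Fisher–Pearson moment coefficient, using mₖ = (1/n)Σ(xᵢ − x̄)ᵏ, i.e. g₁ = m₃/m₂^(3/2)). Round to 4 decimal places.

x̄ = (8 - 15 + 7 + 2) / 4 = 0.5000
deviations (xᵢ − x̄): 7.5000, -15.5000, 6.5000, 1.5000
Σ(xᵢ − x̄)² = 341.0000 ⇒ m₂ = 341.0000/4 = 85.25000
Σ(xᵢ − x̄)³ = -3024.0000 ⇒ m₃ = -3024.0000/4 = -756.00000
m₂^(3/2) = 85.25000^(1.5) = 787.12115
g₁ = m₃ / m₂^(3/2) = -756.00000 / 787.12115 ≈ -0.9605

-0.9605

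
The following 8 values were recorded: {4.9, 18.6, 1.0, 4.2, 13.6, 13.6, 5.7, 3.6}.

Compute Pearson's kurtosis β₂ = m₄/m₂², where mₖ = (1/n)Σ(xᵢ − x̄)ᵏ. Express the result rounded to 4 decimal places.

x̄ = 8.1500
Σ(xᵢ − x̄)² = 272.6000 ⇒ m₂ = 34.07500
Σ(xᵢ − x̄)⁴ = 17122.8010 ⇒ m₄ = 2140.35012
m₂² = 1161.10563
β₂ = m₄/m₂² = 2140.35012 / 1161.10563 ≈ 1.8434

1.8434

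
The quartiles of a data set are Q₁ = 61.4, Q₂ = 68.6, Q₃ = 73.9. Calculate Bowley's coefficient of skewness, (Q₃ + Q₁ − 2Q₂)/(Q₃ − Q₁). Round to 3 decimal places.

numerator: Q₃ + Q₁ − 2Q₂ = 73.9 + 61.4 − 2×68.6 = -1.9000
denominator: Q₃ − Q₁ = 73.9 − 61.4 = 12.5000
Bowley skewness = -1.9000 / 12.5000 ≈ -0.152

-0.152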